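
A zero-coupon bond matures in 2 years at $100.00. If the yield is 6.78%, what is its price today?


Formula: Price = FV / (1 + r)^n
Substituting: Price = $100.00 / (1 + 0.0678)^2
Discount factor: (1.0678)^2 = 1.140197
Price = $100.00 / 1.140197 = $87.70

$87.70


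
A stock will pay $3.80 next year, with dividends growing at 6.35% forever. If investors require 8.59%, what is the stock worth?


Formula: P = D1 / (r - g)
Spread: r - g = 0.0859 - 0.0635 = 0.0224
Substituting: P = $3.80 / 0.0224
P = $169.64

$169.64


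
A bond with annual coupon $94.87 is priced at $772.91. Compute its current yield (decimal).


Formula: Current yield = annual coupon / price
Substituting: CY = $94.87 / $772.91
CY = 0.122744

0.122744


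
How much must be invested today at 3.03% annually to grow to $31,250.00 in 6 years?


Formula: PV = FV / (1 + r)^n
Substituting: PV = $31,250.00 / (1 + 0.0303)^6
Discount factor: (1.0303)^6 = 1.196141
PV = $31,250.00 / 1.196141 = $26,125.69

$26,125.69


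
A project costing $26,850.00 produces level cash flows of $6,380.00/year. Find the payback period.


Formula: Payback = investment / annual cash flow
Substituting: Payback = $26,850.00 / $6,380.00
Payback = 4.2085 years

4.2085 years


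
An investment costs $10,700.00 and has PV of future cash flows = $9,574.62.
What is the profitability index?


Formula: PI = PV(cash flows) / initial investment
Substituting: PI = $9,574.62 / $10,700.00
PI = 0.8948

0.8948


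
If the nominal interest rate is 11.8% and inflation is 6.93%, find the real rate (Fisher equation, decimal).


Formula: (1 + r_real) = (1 + r_nom) / (1 + inflation)
Substituting: (1 + r_real) = 1.118 / 1.0693
(1 + r_real) = 1.045544
r_real = 1.045544 - 1 = 0.045544

0.045544


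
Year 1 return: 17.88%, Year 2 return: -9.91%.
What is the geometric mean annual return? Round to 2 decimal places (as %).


Formula: Geometric mean = ((1+r1)*(1+r2))^(1/2) - 1
Product: (1 + 0.1788) * (1 + -0.0991) = 1.1788 * 0.9009 = 1.061981
Square root: 1.061981^0.5 = 1.030525
Geometric mean = 1.030525 - 1 = 0.030525
As percentage: 3.05%

3.05%


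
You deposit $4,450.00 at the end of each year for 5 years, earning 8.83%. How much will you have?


Formula: FV = PMT * ((1+r)^n - 1) / r
Growth factor: (1 + 0.0883)^5 = 1.526663
Numerator: 1.526663 - 1 = 0.526663
FV = $4,450.00 * 0.526663 / 0.0883 = $26,541.90

$26,541.90


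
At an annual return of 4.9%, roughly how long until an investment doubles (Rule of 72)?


Formula: Years ≈ 72 / r
Substituting: Years ≈ 72 / 4.9
Years ≈ 14.7

14.7 years


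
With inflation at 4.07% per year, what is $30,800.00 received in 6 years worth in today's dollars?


Formula: Real value = nominal / (1 + inflation)^years
Price level: (1 + 0.0407)^6 = 1.270438
Real value = $30,800.00 / 1.270438 = $24,243.62

$24,243.62


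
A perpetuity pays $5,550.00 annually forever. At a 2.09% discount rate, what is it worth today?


Formula: PV = C / r
Substituting: PV = $5,550.00 / 0.0209
PV = $265,550.24

$265,550.24


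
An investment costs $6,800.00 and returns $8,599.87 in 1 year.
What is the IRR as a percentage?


Formula: IRR = C1/C0 - 1
Substituting: IRR = $8,599.87 / $6,800.00 - 1
Ratio: 1.264687 - 1 = 0.264687
IRR = 26.4687%

26.4687%


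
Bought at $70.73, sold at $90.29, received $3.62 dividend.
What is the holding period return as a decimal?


Formula: HPR = (P1 - P0 + D) / P0
Gain: $90.29 - $70.73 + $3.62 = $23.18
HPR = $23.18 / $70.73 = 0.3277

0.3277


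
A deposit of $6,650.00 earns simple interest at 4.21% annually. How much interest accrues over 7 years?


Formula: I = P * r * t
Substituting: I = $6,650.00 * 0.0421 * 7
Step: I = $6,650.00 * 0.2947
I = $1,959.76

$1,959.76


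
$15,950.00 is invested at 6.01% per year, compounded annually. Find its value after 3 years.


Formula: FV = P * (1 + r)^n
Substituting: FV = $15,950.00 * (1 + 0.0601)^3
Growth factor: (1.0601)^3 = 1.191353
FV = $15,950.00 * 1.191353 = $19,002.08

$19,002.08


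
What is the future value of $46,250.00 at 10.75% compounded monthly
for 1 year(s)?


Formula: FV = P * (1 + r/m)^(m*t)
Period rate: r/m = 0.1075 / 12 = 0.008958
Total periods: m*t = 12 * 1 = 12
Growth factor: (1 + 0.008958)^12 = 1.112958
FV = $46,250.00 * 1.112958 = $51,474.31

$51,474.31


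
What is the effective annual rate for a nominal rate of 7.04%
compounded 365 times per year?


Formula: EAR = (1 + r/m)^m - 1
Period rate: r/m = 0.0704 / 365 = 0.000193
Compounding: (1 + 0.000193)^365 = 1.07293
EAR = 1.07293 - 1 = 0.07293

0.07293


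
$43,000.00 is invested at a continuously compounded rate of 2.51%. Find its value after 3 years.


Formula: FV = P * e^(r*t)
Exponent: r*t = 0.0251 * 3 = 0.0753
e^(0.0753) = 1.078208
FV = $43,000.00 * 1.078208 = $46,362.93

$46,362.93


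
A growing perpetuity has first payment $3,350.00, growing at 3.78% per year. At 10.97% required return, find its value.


Formula: PV = C / (r - g)
Spread: r - g = 0.1097 - 0.0378 = 0.0719
Substituting: PV = $3,350.00 / 0.0719
PV = $46,592.49

$46,592.49


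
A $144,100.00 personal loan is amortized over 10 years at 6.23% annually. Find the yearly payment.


Formula: PMT = PV * r / (1 - (1+r)^(-n))
Denominator: 1 - (1 + 0.0623)^(-10) = 0.453578
Numerator: $144,100.00 * 0.0623 = 8977.43
PMT = 8977.43 / 0.453578 = $19,792.47

$19,792.47


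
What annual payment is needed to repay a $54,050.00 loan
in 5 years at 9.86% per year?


Formula: PMT = PV * r / (1 - (1+r)^(-n))
Denominator: 1 - (1 + 0.0986)^(-5) = 0.375112
Numerator: $54,050.00 * 0.0986 = 5329.33
PMT = 5329.33 / 0.375112 = $14,207.29

$14,207.29


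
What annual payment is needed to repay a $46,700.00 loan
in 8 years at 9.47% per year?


Formula: PMT = PV * r / (1 - (1+r)^(-n))
Denominator: 1 - (1 + 0.0947)^(-8) = 0.515115
Numerator: $46,700.00 * 0.0947 = 4422.49
PMT = 4422.49 / 0.515115 = $8,585.45

$8,585.45


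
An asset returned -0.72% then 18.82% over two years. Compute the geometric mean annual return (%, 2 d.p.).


Formula: Geometric mean = ((1+r1)*(1+r2))^(1/2) - 1
Product: (1 + -0.0072) * (1 + 0.1882) = 0.9928 * 1.1882 = 1.179645
Square root: 1.179645^0.5 = 1.086115
Geometric mean = 1.086115 - 1 = 0.086115
As percentage: 8.61%

8.61%


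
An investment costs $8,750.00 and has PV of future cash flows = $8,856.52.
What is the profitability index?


Formula: PI = PV(cash flows) / initial investment
Substituting: PI = $8,856.52 / $8,750.00
PI = 1.0122

1.0122


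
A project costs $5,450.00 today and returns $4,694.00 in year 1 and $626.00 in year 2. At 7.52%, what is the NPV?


Formula: NPV = C0 + C1/(1+r) + C2/(1+r)^2
Discount C1: $4,694.00 / (1 + 0.0752) = $4,365.70
Discount C2: $626.00 / (1 + 0.0752)^2 = $541.50
NPV = -$5,450.00 + $4,365.70 + $541.50 = -$542.80

-$542.80


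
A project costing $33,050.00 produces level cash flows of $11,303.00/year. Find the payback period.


Formula: Payback = investment / annual cash flow
Substituting: Payback = $33,050.00 / $11,303.00
Payback = 2.924 years

2.924 years


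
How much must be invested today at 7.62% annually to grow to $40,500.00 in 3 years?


Formula: PV = FV / (1 + r)^n
Substituting: PV = $40,500.00 / (1 + 0.0762)^3
Discount factor: (1.0762)^3 = 1.246462
PV = $40,500.00 / 1.246462 = $32,491.97

$32,491.97


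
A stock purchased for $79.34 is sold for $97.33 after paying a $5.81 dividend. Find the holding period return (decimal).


Formula: HPR = (P1 - P0 + D) / P0
Gain: $97.33 - $79.34 + $5.81 = $23.80
HPR = $23.80 / $79.34 = 0.3

0.3


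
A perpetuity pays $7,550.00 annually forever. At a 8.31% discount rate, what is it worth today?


Formula: PV = C / r
Substituting: PV = $7,550.00 / 0.0831
PV = $90,854.39

$90,854.39


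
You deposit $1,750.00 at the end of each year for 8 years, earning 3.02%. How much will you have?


Formula: FV = PMT * ((1+r)^n - 1) / r
Growth factor: (1 + 0.0302)^8 = 1.268739
Numerator: 1.268739 - 1 = 0.268739
FV = $1,750.00 * 0.268739 / 0.0302 = $15,572.64

$15,572.64


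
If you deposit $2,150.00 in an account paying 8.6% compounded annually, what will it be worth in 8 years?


Formula: FV = P * (1 + r)^n
Substituting: FV = $2,150.00 * (1 + 0.086)^8
Growth factor: (1.086)^8 = 1.934811
FV = $2,150.00 * 1.934811 = $4,159.84

$4,159.84


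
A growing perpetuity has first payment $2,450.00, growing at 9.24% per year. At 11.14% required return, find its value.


Formula: PV = C / (r - g)
Spread: r - g = 0.1114 - 0.0924 = 0.019
Substituting: PV = $2,450.00 / 0.019
PV = $128,947.37

$128,947.37


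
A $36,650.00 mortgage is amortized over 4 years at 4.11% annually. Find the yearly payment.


Formula: PMT = PV * r / (1 - (1+r)^(-n))
Denominator: 1 - (1 + 0.0411)^(-4) = 0.148803
Numerator: $36,650.00 * 0.0411 = 1506.315
PMT = 1506.315 / 0.148803 = $10,122.90

$10,122.90


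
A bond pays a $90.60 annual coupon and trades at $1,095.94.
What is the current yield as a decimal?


Formula: Current yield = annual coupon / price
Substituting: CY = $90.60 / $1,095.94
CY = 0.082669

0.082669


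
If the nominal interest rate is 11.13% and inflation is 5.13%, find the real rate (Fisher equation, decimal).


Formula: (1 + r_real) = (1 + r_nom) / (1 + inflation)
Substituting: (1 + r_real) = 1.1113 / 1.0513
(1 + r_real) = 1.057072
r_real = 1.057072 - 1 = 0.057072

0.057072


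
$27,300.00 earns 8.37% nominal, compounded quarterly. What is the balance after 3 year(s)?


Formula: FV = P * (1 + r/m)^(m*t)
Period rate: r/m = 0.0837 / 4 = 0.020925
Total periods: m*t = 4 * 3 = 12
Growth factor: (1 + 0.020925)^12 = 1.282112
FV = $27,300.00 * 1.282112 = $35,001.67

$35,001.67


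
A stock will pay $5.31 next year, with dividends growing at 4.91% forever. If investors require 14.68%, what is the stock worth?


Formula: P = D1 / (r - g)
Spread: r - g = 0.1468 - 0.0491 = 0.0977
Substituting: P = $5.31 / 0.0977
P = $54.35

$54.35


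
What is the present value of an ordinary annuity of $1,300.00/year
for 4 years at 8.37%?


Formula: PV = PMT * (1 - (1+r)^(-n)) / r
Discount factor: (1 + 0.0837)^(-4) = 0.725043
Bracket: 1 - 0.725043 = 0.274957
PV = $1,300.00 * 0.274957 / 0.0837 = $4,270.54

$4,270.54


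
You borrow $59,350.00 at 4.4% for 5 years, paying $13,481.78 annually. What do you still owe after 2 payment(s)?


Formula: Balance = PV*(1+r)^k - PMT*((1+r)^k - 1)/r
Growth: (1 + 0.044)^2 = 1.089936
Accumulated factor: ((1+r)^k - 1)/r = 2.044
Balance = $59,350.00 * 1.089936 - $13,481.78 * 2.044
Balance = $37,130.94

$37,130.94


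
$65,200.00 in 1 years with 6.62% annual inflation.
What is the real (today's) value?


Formula: Real value = nominal / (1 + inflation)^years
Price level: (1 + 0.0662)^1 = 1.0662
Real value = $65,200.00 / 1.0662 = $61,151.75

$61,151.75


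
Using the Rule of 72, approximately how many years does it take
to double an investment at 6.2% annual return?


Formula: Years ≈ 72 / r
Substituting: Years ≈ 72 / 6.2
Years ≈ 11.6

11.6 years


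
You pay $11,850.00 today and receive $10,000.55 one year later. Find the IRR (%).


Formula: IRR = C1/C0 - 1
Substituting: IRR = $10,000.55 / $11,850.00 - 1
Ratio: 0.843928 - 1 = -0.156072
IRR = -15.6072%

-15.6072%


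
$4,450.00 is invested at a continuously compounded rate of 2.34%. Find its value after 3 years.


Formula: FV = P * e^(r*t)
Exponent: r*t = 0.0234 * 3 = 0.0702
e^(0.0702) = 1.072723
FV = $4,450.00 * 1.072723 = $4,773.62

$4,773.62


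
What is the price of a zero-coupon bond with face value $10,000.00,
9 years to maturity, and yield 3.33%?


Formula: Price = FV / (1 + r)^n
Substituting: Price = $10,000.00 / (1 + 0.0333)^9
Discount factor: (1.0333)^9 = 1.342882
Price = $10,000.00 / 1.342882 = $7,446.67

$7,446.67


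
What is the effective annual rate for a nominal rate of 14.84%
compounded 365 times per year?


Formula: EAR = (1 + r/m)^m - 1
Period rate: r/m = 0.1484 / 365 = 0.000407
Compounding: (1 + 0.000407)^365 = 1.159942
EAR = 1.159942 - 1 = 0.159942

0.159942


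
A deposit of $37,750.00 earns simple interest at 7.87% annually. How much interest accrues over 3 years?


Formula: I = P * r * t
Substituting: I = $37,750.00 * 0.0787 * 3
Step: I = $37,750.00 * 0.2361
I = $8,912.78

$8,912.78


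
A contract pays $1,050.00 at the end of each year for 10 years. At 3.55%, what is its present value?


Formula: PV = PMT * (1 - (1+r)^(-n)) / r
Discount factor: (1 + 0.0355)^(-10) = 0.705503
Bracket: 1 - 0.705503 = 0.294497
PV = $1,050.00 * 0.294497 / 0.0355 = $8,710.47

$8,710.47


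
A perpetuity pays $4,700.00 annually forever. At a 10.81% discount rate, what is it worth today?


Formula: PV = C / r
Substituting: PV = $4,700.00 / 0.1081
PV = $43,478.26

$43,478.26


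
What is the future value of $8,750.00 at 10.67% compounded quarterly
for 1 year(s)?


Formula: FV = P * (1 + r/m)^(m*t)
Period rate: r/m = 0.1067 / 4 = 0.026675
Total periods: m*t = 4 * 1 = 4
Growth factor: (1 + 0.026675)^4 = 1.111046
FV = $8,750.00 * 1.111046 = $9,721.65

$9,721.65


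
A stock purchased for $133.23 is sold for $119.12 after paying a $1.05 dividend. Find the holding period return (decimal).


Formula: HPR = (P1 - P0 + D) / P0
Gain: $119.12 - $133.23 + $1.05 = -$13.06
HPR = -$13.06 / $133.23 = -0.098

-0.098


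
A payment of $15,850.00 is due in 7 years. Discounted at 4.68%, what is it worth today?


Formula: PV = FV / (1 + r)^n
Substituting: PV = $15,850.00 / (1 + 0.0468)^7
Discount factor: (1.0468)^7 = 1.377355
PV = $15,850.00 / 1.377355 = $11,507.56

$11,507.56


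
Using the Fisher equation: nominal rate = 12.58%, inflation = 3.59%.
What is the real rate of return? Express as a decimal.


Formula: (1 + r_real) = (1 + r_nom) / (1 + inflation)
Substituting: (1 + r_real) = 1.1258 / 1.0359
(1 + r_real) = 1.086784
r_real = 1.086784 - 1 = 0.086784

0.086784


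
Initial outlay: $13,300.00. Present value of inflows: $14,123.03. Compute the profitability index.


Formula: PI = PV(cash flows) / initial investment
Substituting: PI = $14,123.03 / $13,300.00
PI = 1.0619

1.0619


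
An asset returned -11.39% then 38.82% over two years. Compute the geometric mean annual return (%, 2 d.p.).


Formula: Geometric mean = ((1+r1)*(1+r2))^(1/2) - 1
Product: (1 + -0.1139) * (1 + 0.3882) = 0.8861 * 1.3882 = 1.230084
Square root: 1.230084^0.5 = 1.109092
Geometric mean = 1.109092 - 1 = 0.109092
As percentage: 10.91%

10.91%


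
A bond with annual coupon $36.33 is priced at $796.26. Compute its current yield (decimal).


Formula: Current yield = annual coupon / price
Substituting: CY = $36.33 / $796.26
CY = 0.045626

0.045626


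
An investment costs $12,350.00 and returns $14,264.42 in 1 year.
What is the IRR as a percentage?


Formula: IRR = C1/C0 - 1
Substituting: IRR = $14,264.42 / $12,350.00 - 1
Ratio: 1.155014 - 1 = 0.155014
IRR = 15.5014%

15.5014%


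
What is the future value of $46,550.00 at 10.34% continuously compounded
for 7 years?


Formula: FV = P * e^(r*t)
Exponent: r*t = 0.1034 * 7 = 0.7238
e^(0.7238) = 2.062255
FV = $46,550.00 * 2.062255 = $95,997.97

$95,997.97


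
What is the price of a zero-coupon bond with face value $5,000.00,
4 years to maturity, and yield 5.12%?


Formula: Price = FV / (1 + r)^n
Substituting: Price = $5,000.00 / (1 + 0.0512)^4
Discount factor: (1.0512)^4 = 1.221072
Price = $5,000.00 / 1.221072 = $4,094.76

$4,094.76


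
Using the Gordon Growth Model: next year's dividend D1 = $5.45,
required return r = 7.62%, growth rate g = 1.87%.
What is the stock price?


Formula: P = D1 / (r - g)
Spread: r - g = 0.0762 - 0.0187 = 0.0575
Substituting: P = $5.45 / 0.0575
P = $94.78

$94.78


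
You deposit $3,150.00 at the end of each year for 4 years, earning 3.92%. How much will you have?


Formula: FV = PMT * ((1+r)^n - 1) / r
Growth factor: (1 + 0.0392)^4 = 1.166263
Numerator: 1.166263 - 1 = 0.166263
FV = $3,150.00 * 0.166263 / 0.0392 = $13,360.43

$13,360.43


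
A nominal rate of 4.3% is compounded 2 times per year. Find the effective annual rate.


Formula: EAR = (1 + r/m)^m - 1
Period rate: r/m = 0.043 / 2 = 0.0215
Compounding: (1 + 0.0215)^2 = 1.043462
EAR = 1.043462 - 1 = 0.043462

0.043462


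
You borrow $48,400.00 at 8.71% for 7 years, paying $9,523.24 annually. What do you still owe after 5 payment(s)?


Formula: Balance = PV*(1+r)^k - PMT*((1+r)^k - 1)/r
Growth: (1 + 0.0871)^5 = 1.518265
Accumulated factor: ((1+r)^k - 1)/r = 5.950226
Balance = $48,400.00 * 1.518265 - $9,523.24 * 5.950226
Balance = $16,818.58

$16,818.58


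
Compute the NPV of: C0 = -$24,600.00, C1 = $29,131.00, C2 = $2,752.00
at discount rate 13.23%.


Formula: NPV = C0 + C1/(1+r) + C2/(1+r)^2
Discount C1: $29,131.00 / (1 + 0.1323) = $25,727.28
Discount C2: $2,752.00 / (1 + 0.1323)^2 = $2,146.47
NPV = -$24,600.00 + $25,727.28 + $2,146.47 = $3,273.75

$3,273.75


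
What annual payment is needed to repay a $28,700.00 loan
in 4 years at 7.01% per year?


Formula: PMT = PV * r / (1 - (1+r)^(-n))
Denominator: 1 - (1 + 0.0701)^(-4) = 0.23739
Numerator: $28,700.00 * 0.0701 = 2011.87
PMT = 2011.87 / 0.23739 = $8,474.96

$8,474.96


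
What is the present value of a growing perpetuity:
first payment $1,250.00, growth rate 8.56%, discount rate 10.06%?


Formula: PV = C / (r - g)
Spread: r - g = 0.1006 - 0.0856 = 0.015
Substituting: PV = $1,250.00 / 0.015
PV = $83,333.33

$83,333.33


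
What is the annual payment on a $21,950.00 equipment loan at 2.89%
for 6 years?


Formula: PMT = PV * r / (1 - (1+r)^(-n))
Denominator: 1 - (1 + 0.0289)^(-6) = 0.157129
Numerator: $21,950.00 * 0.0289 = 634.355
PMT = 634.355 / 0.157129 = $4,037.15

$4,037.15


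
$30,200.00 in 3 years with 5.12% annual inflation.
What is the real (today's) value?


Formula: Real value = nominal / (1 + inflation)^years
Price level: (1 + 0.0512)^3 = 1.161599
Real value = $30,200.00 / 1.161599 = $25,998.66

$25,998.66


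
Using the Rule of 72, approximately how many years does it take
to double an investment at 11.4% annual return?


Formula: Years ≈ 72 / r
Substituting: Years ≈ 72 / 11.4
Years ≈ 6.3

6.3 years


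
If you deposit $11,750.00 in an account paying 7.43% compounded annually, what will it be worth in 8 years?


Formula: FV = P * (1 + r)^n
Substituting: FV = $11,750.00 * (1 + 0.0743)^8
Growth factor: (1.0743)^8 = 1.774208
FV = $11,750.00 * 1.774208 = $20,846.95

$20,846.95


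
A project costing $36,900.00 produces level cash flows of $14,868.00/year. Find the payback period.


Formula: Payback = investment / annual cash flow
Substituting: Payback = $36,900.00 / $14,868.00
Payback = 2.4818 years

2.4818 years


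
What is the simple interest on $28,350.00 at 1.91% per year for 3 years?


Formula: I = P * r * t
Substituting: I = $28,350.00 * 0.0191 * 3
Step: I = $28,350.00 * 0.0573
I = $1,624.46

$1,624.46


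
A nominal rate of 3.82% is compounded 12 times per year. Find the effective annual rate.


Formula: EAR = (1 + r/m)^m - 1
Period rate: r/m = 0.0382 / 12 = 0.003183
Compounding: (1 + 0.003183)^12 = 1.038876
EAR = 1.038876 - 1 = 0.038876

0.038876


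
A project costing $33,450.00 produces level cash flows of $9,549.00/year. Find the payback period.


Formula: Payback = investment / annual cash flow
Substituting: Payback = $33,450.00 / $9,549.00
Payback = 3.503 years

3.503 years


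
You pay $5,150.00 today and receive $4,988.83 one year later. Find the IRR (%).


Formula: IRR = C1/C0 - 1
Substituting: IRR = $4,988.83 / $5,150.00 - 1
Ratio: 0.968705 - 1 = -0.031295
IRR = -3.1295%

-3.1295%


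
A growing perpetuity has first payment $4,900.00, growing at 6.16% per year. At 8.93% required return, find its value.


Formula: PV = C / (r - g)
Spread: r - g = 0.0893 - 0.0616 = 0.0277
Substituting: PV = $4,900.00 / 0.0277
PV = $176,895.31

$176,895.31


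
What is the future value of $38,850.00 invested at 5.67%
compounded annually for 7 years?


Formula: FV = P * (1 + r)^n
Substituting: FV = $38,850.00 * (1 + 0.0567)^7
Growth factor: (1.0567)^7 = 1.471167
FV = $38,850.00 * 1.471167 = $57,154.83

$57,154.83


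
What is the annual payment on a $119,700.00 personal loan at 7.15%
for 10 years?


Formula: PMT = PV * r / (1 - (1+r)^(-n))
Denominator: 1 - (1 + 0.0715)^(-10) = 0.498722
Numerator: $119,700.00 * 0.0715 = 8558.55
PMT = 8558.55 / 0.498722 = $17,160.95

$17,160.95


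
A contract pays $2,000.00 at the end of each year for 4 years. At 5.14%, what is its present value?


Formula: PV = PMT * (1 - (1+r)^(-n)) / r
Discount factor: (1 + 0.0514)^(-4) = 0.818329
Bracket: 1 - 0.818329 = 0.181671
PV = $2,000.00 * 0.181671 / 0.0514 = $7,068.90

$7,068.90


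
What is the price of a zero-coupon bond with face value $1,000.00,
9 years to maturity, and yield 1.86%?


Formula: Price = FV / (1 + r)^n
Substituting: Price = $1,000.00 / (1 + 0.0186)^9
Discount factor: (1.0186)^9 = 1.18041
Price = $1,000.00 / 1.18041 = $847.16

$847.16


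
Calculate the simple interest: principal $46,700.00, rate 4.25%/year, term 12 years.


Formula: I = P * r * t
Substituting: I = $46,700.00 * 0.0425 * 12
Step: I = $46,700.00 * 0.51
I = $23,817.00

$23,817.00


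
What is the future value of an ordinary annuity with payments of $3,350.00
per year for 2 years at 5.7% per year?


Formula: FV = PMT * ((1+r)^n - 1) / r
Growth factor: (1 + 0.057)^2 = 1.117249
Numerator: 1.117249 - 1 = 0.117249
FV = $3,350.00 * 0.117249 / 0.057 = $6,890.95

$6,890.95


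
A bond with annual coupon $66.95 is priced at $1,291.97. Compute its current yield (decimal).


Formula: Current yield = annual coupon / price
Substituting: CY = $66.95 / $1,291.97
CY = 0.05182

0.05182


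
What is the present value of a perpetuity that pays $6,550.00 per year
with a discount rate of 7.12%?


Formula: PV = C / r
Substituting: PV = $6,550.00 / 0.0712
PV = $91,994.38

$91,994.38


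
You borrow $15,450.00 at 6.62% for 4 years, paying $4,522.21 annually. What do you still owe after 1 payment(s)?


Formula: Balance = PV*(1+r)^k - PMT*((1+r)^k - 1)/r
Growth: (1 + 0.0662)^1 = 1.0662
Accumulated factor: ((1+r)^k - 1)/r = 1.0
Balance = $15,450.00 * 1.0662 - $4,522.21 * 1.0
Balance = $11,950.58

$11,950.58


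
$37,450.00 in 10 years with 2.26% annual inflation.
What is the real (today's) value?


Formula: Real value = nominal / (1 + inflation)^years
Price level: (1 + 0.0226)^10 = 1.250426
Real value = $37,450.00 / 1.250426 = $29,949.80

$29,949.80


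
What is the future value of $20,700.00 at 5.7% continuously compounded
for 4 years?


Formula: FV = P * e^(r*t)
Exponent: r*t = 0.057 * 4 = 0.228
e^(0.228) = 1.256085
FV = $20,700.00 * 1.256085 = $26,000.97

$26,000.97


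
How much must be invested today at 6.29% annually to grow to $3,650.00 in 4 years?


Formula: PV = FV / (1 + r)^n
Substituting: PV = $3,650.00 / (1 + 0.0629)^4
Discount factor: (1.0629)^4 = 1.27635
PV = $3,650.00 / 1.27635 = $2,859.72

$2,859.72


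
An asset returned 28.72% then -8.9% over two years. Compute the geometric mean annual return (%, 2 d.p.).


Formula: Geometric mean = ((1+r1)*(1+r2))^(1/2) - 1
Product: (1 + 0.2872) * (1 + -0.089) = 1.2872 * 0.911 = 1.172639
Square root: 1.172639^0.5 = 1.082885
Geometric mean = 1.082885 - 1 = 0.082885
As percentage: 8.29%

8.29%


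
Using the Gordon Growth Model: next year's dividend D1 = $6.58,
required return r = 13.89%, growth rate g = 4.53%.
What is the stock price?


Formula: P = D1 / (r - g)
Spread: r - g = 0.1389 - 0.0453 = 0.0936
Substituting: P = $6.58 / 0.0936
P = $70.30

$70.30


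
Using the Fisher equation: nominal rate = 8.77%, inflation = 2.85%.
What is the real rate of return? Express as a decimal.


Formula: (1 + r_real) = (1 + r_nom) / (1 + inflation)
Substituting: (1 + r_real) = 1.0877 / 1.0285
(1 + r_real) = 1.05756
r_real = 1.05756 - 1 = 0.05756

0.05756


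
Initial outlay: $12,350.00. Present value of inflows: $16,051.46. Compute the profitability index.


Formula: PI = PV(cash flows) / initial investment
Substituting: PI = $16,051.46 / $12,350.00
PI = 1.2997

1.2997


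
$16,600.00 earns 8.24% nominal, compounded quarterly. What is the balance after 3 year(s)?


Formula: FV = P * (1 + r/m)^(m*t)
Period rate: r/m = 0.0824 / 4 = 0.0206
Total periods: m*t = 4 * 3 = 12
Growth factor: (1 + 0.0206)^12 = 1.277223
FV = $16,600.00 * 1.277223 = $21,201.90

$21,201.90


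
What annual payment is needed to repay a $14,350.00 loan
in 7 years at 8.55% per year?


Formula: PMT = PV * r / (1 - (1+r)^(-n))
Denominator: 1 - (1 + 0.0855)^(-7) = 0.436893
Numerator: $14,350.00 * 0.0855 = 1226.925
PMT = 1226.925 / 0.436893 = $2,808.30

$2,808.30


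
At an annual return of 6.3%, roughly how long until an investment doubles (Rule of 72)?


Formula: Years ≈ 72 / r
Substituting: Years ≈ 72 / 6.3
Years ≈ 11.4

11.4 years


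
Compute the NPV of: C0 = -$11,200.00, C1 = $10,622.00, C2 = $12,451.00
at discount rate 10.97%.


Formula: NPV = C0 + C1/(1+r) + C2/(1+r)^2
Discount C1: $10,622.00 / (1 + 0.1097) = $9,571.96
Discount C2: $12,451.00 / (1 + 0.1097)^2 = $10,110.98
NPV = -$11,200.00 + $9,571.96 + $10,110.98 = $8,482.93

$8,482.93


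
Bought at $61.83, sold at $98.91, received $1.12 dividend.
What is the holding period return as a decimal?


Formula: HPR = (P1 - P0 + D) / P0
Gain: $98.91 - $61.83 + $1.12 = $38.20
HPR = $38.20 / $61.83 = 0.6178

0.6178


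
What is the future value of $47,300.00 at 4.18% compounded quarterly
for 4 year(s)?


Formula: FV = P * (1 + r/m)^(m*t)
Period rate: r/m = 0.0418 / 4 = 0.01045
Total periods: m*t = 4 * 4 = 16
Growth factor: (1 + 0.01045)^16 = 1.180966
FV = $47,300.00 * 1.180966 = $55,859.67

$55,859.67


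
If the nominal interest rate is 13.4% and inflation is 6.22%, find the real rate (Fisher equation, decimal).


Formula: (1 + r_real) = (1 + r_nom) / (1 + inflation)
Substituting: (1 + r_real) = 1.134 / 1.0622
(1 + r_real) = 1.067596
r_real = 1.067596 - 1 = 0.067596

0.067596


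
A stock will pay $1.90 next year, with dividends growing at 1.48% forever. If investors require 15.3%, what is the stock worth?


Formula: P = D1 / (r - g)
Spread: r - g = 0.153 - 0.0148 = 0.1382
Substituting: P = $1.90 / 0.1382
P = $13.75

$13.75


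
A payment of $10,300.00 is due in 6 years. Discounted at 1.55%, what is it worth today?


Formula: PV = FV / (1 + r)^n
Substituting: PV = $10,300.00 / (1 + 0.0155)^6
Discount factor: (1.0155)^6 = 1.096679
PV = $10,300.00 / 1.096679 = $9,391.99

$9,391.99


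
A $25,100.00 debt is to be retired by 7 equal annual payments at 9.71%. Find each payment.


Formula: PMT = PV * r / (1 - (1+r)^(-n))
Denominator: 1 - (1 + 0.0971)^(-7) = 0.477271
Numerator: $25,100.00 * 0.0971 = 2437.21
PMT = 2437.21 / 0.477271 = $5,106.55

$5,106.55


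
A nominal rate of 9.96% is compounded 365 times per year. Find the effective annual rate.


Formula: EAR = (1 + r/m)^m - 1
Period rate: r/m = 0.0996 / 365 = 0.000273
Compounding: (1 + 0.000273)^365 = 1.104714
EAR = 1.104714 - 1 = 0.104714

0.104714


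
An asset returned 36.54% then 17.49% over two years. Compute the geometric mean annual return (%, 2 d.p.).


Formula: Geometric mean = ((1+r1)*(1+r2))^(1/2) - 1
Product: (1 + 0.3654) * (1 + 0.1749) = 1.3654 * 1.1749 = 1.604208
Square root: 1.604208^0.5 = 1.266574
Geometric mean = 1.266574 - 1 = 0.266574
As percentage: 26.66%

26.66%


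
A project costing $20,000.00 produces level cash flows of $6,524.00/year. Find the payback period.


Formula: Payback = investment / annual cash flow
Substituting: Payback = $20,000.00 / $6,524.00
Payback = 3.0656 years

3.0656 years


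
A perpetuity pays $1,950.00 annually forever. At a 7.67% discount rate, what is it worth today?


Formula: PV = C / r
Substituting: PV = $1,950.00 / 0.0767
PV = $25,423.73

$25,423.73


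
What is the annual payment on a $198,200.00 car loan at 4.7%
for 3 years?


Formula: PMT = PV * r / (1 - (1+r)^(-n))
Denominator: 1 - (1 + 0.047)^(-3) = 0.128716
Numerator: $198,200.00 * 0.047 = 9315.4
PMT = 9315.4 / 0.128716 = $72,371.98

$72,371.98


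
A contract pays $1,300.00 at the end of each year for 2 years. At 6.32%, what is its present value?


Formula: PV = PMT * (1 - (1+r)^(-n)) / r
Discount factor: (1 + 0.0632)^(-2) = 0.884647
Bracket: 1 - 0.884647 = 0.115353
PV = $1,300.00 * 0.115353 / 0.0632 = $2,372.77

$2,372.77


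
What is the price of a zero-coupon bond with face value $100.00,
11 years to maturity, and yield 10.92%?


Formula: Price = FV / (1 + r)^n
Substituting: Price = $100.00 / (1 + 0.1092)^11
Discount factor: (1.1092)^11 = 3.12686
Price = $100.00 / 3.12686 = $31.98

$31.98


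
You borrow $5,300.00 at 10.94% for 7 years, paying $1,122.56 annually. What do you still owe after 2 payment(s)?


Formula: Balance = PV*(1+r)^k - PMT*((1+r)^k - 1)/r
Growth: (1 + 0.1094)^2 = 1.230768
Accumulated factor: ((1+r)^k - 1)/r = 2.1094
Balance = $5,300.00 * 1.230768 - $1,122.56 * 2.1094
Balance = $4,155.14

$4,155.14


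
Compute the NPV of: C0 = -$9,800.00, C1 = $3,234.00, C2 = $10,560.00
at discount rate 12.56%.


Formula: NPV = C0 + C1/(1+r) + C2/(1+r)^2
Discount C1: $3,234.00 / (1 + 0.1256) = $2,873.13
Discount C2: $10,560.00 / (1 + 0.1256)^2 = $8,334.81
NPV = -$9,800.00 + $2,873.13 + $8,334.81 = $1,407.95

$1,407.95


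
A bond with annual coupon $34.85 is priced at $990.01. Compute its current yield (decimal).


Formula: Current yield = annual coupon / price
Substituting: CY = $34.85 / $990.01
CY = 0.035202

0.035202


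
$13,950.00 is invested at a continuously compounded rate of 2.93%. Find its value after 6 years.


Formula: FV = P * e^(r*t)
Exponent: r*t = 0.0293 * 6 = 0.1758
e^(0.1758) = 1.1922
FV = $13,950.00 * 1.1922 = $16,631.18

$16,631.18


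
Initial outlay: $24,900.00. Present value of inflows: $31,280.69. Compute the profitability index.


Formula: PI = PV(cash flows) / initial investment
Substituting: PI = $31,280.69 / $24,900.00
PI = 1.2563

1.2563


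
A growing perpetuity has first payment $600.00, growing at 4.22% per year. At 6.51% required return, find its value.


Formula: PV = C / (r - g)
Spread: r - g = 0.0651 - 0.0422 = 0.0229
Substituting: PV = $600.00 / 0.0229
PV = $26,200.87

$26,200.87


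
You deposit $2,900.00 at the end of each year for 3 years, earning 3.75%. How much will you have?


Formula: FV = PMT * ((1+r)^n - 1) / r
Growth factor: (1 + 0.0375)^3 = 1.116771
Numerator: 1.116771 - 1 = 0.116771
FV = $2,900.00 * 0.116771 / 0.0375 = $9,030.33

$9,030.33


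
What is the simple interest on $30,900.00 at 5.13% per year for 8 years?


Formula: I = P * r * t
Substituting: I = $30,900.00 * 0.0513 * 8
Step: I = $30,900.00 * 0.4104
I = $12,681.36

$12,681.36


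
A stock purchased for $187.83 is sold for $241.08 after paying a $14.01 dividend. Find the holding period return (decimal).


Formula: HPR = (P1 - P0 + D) / P0
Gain: $241.08 - $187.83 + $14.01 = $67.26
HPR = $67.26 / $187.83 = 0.3581

0.3581


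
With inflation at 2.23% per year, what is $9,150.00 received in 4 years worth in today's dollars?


Formula: Real value = nominal / (1 + inflation)^years
Price level: (1 + 0.0223)^4 = 1.092228
Real value = $9,150.00 / 1.092228 = $8,377.37

$8,377.37


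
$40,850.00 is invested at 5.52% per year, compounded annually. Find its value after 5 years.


Formula: FV = P * (1 + r)^n
Substituting: FV = $40,850.00 * (1 + 0.0552)^5
Growth factor: (1.0552)^5 = 1.308199
FV = $40,850.00 * 1.308199 = $53,439.94

$53,439.94


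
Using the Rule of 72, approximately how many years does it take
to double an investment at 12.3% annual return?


Formula: Years ≈ 72 / r
Substituting: Years ≈ 72 / 12.3
Years ≈ 5.9

5.9 years


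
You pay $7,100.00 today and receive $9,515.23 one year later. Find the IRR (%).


Formula: IRR = C1/C0 - 1
Substituting: IRR = $9,515.23 / $7,100.00 - 1
Ratio: 1.340173 - 1 = 0.340173
IRR = 34.0173%

34.0173%


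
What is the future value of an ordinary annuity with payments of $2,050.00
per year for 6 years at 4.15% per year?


Formula: FV = PMT * ((1+r)^n - 1) / r
Growth factor: (1 + 0.0415)^6 = 1.276308
Numerator: 1.276308 - 1 = 0.276308
FV = $2,050.00 * 0.276308 / 0.0415 = $13,648.97

$13,648.97


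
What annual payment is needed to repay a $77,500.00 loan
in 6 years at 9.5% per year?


Formula: PMT = PV * r / (1 - (1+r)^(-n))
Denominator: 1 - (1 + 0.095)^(-6) = 0.419883
Numerator: $77,500.00 * 0.095 = 7362.5
PMT = 7362.5 / 0.419883 = $17,534.63

$17,534.63


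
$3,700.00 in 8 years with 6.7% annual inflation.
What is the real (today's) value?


Formula: Real value = nominal / (1 + inflation)^years
Price level: (1 + 0.067)^8 = 1.680023
Real value = $3,700.00 / 1.680023 = $2,202.35

$2,202.35


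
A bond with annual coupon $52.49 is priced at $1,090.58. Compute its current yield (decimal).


Formula: Current yield = annual coupon / price
Substituting: CY = $52.49 / $1,090.58
CY = 0.04813

0.04813


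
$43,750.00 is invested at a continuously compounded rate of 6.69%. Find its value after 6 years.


Formula: FV = P * e^(r*t)
Exponent: r*t = 0.0669 * 6 = 0.4014
e^(0.4014) = 1.493915
FV = $43,750.00 * 1.493915 = $65,358.77

$65,358.77


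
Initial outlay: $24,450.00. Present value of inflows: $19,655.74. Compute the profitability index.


Formula: PI = PV(cash flows) / initial investment
Substituting: PI = $19,655.74 / $24,450.00
PI = 0.8039

0.8039


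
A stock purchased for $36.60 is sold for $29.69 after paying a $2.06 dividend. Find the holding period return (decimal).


Formula: HPR = (P1 - P0 + D) / P0
Gain: $29.69 - $36.60 + $2.06 = -$4.85
HPR = -$4.85 / $36.60 = -0.1325

-0.1325


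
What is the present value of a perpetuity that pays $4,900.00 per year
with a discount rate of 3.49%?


Formula: PV = C / r
Substituting: PV = $4,900.00 / 0.0349
PV = $140,401.15

$140,401.15


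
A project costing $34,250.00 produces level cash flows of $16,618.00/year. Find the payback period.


Formula: Payback = investment / annual cash flow
Substituting: Payback = $34,250.00 / $16,618.00
Payback = 2.061 years

2.061 years


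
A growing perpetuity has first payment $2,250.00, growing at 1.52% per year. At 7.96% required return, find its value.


Formula: PV = C / (r - g)
Spread: r - g = 0.0796 - 0.0152 = 0.0644
Substituting: PV = $2,250.00 / 0.0644
PV = $34,937.89

$34,937.89


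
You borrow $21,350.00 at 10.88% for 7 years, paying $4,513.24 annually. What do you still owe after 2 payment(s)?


Formula: Balance = PV*(1+r)^k - PMT*((1+r)^k - 1)/r
Growth: (1 + 0.1088)^2 = 1.229437
Accumulated factor: ((1+r)^k - 1)/r = 2.1088
Balance = $21,350.00 * 1.229437 - $4,513.24 * 2.1088
Balance = $16,730.97

$16,730.97


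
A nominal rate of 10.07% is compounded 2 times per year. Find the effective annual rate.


Formula: EAR = (1 + r/m)^m - 1
Period rate: r/m = 0.1007 / 2 = 0.05035
Compounding: (1 + 0.05035)^2 = 1.103235
EAR = 1.103235 - 1 = 0.103235

0.103235


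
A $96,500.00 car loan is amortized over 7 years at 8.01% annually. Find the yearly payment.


Formula: PMT = PV * r / (1 - (1+r)^(-n))
Denominator: 1 - (1 + 0.0801)^(-7) = 0.416888
Numerator: $96,500.00 * 0.0801 = 7729.65
PMT = 7729.65 / 0.416888 = $18,541.33

$18,541.33


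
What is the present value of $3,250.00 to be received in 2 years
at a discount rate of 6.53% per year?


Formula: PV = FV / (1 + r)^n
Substituting: PV = $3,250.00 / (1 + 0.0653)^2
Discount factor: (1.0653)^2 = 1.134864
PV = $3,250.00 / 1.134864 = $2,863.78

$2,863.78


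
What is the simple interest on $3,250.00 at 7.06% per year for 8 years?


Formula: I = P * r * t
Substituting: I = $3,250.00 * 0.0706 * 8
Step: I = $3,250.00 * 0.5648
I = $1,835.60

$1,835.60


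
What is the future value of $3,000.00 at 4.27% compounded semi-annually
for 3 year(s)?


Formula: FV = P * (1 + r/m)^(m*t)
Period rate: r/m = 0.0427 / 2 = 0.02135
Total periods: m*t = 2 * 3 = 6
Growth factor: (1 + 0.02135)^6 = 1.135135
FV = $3,000.00 * 1.135135 = $3,405.41

$3,405.41


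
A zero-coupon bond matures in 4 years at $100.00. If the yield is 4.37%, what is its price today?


Formula: Price = FV / (1 + r)^n
Substituting: Price = $100.00 / (1 + 0.0437)^4
Discount factor: (1.0437)^4 = 1.186596
Price = $100.00 / 1.186596 = $84.27

$84.27


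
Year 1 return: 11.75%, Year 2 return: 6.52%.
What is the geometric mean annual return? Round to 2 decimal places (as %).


Formula: Geometric mean = ((1+r1)*(1+r2))^(1/2) - 1
Product: (1 + 0.1175) * (1 + 0.0652) = 1.1175 * 1.0652 = 1.190361
Square root: 1.190361^0.5 = 1.091037
Geometric mean = 1.091037 - 1 = 0.091037
As percentage: 9.10%

9.10%


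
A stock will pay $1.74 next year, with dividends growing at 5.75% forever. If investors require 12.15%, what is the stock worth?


Formula: P = D1 / (r - g)
Spread: r - g = 0.1215 - 0.0575 = 0.064
Substituting: P = $1.74 / 0.064
P = $27.19

$27.19


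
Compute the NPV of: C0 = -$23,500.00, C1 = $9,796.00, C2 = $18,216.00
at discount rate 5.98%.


Formula: NPV = C0 + C1/(1+r) + C2/(1+r)^2
Discount C1: $9,796.00 / (1 + 0.0598) = $9,243.25
Discount C2: $18,216.00 / (1 + 0.0598)^2 = $16,218.29
NPV = -$23,500.00 + $9,243.25 + $16,218.29 = $1,961.55

$1,961.55


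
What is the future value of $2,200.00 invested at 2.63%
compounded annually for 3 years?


Formula: FV = P * (1 + r)^n
Substituting: FV = $2,200.00 * (1 + 0.0263)^3
Growth factor: (1.0263)^3 = 1.080993
FV = $2,200.00 * 1.080993 = $2,378.19

$2,378.19


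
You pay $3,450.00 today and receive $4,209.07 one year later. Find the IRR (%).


Formula: IRR = C1/C0 - 1
Substituting: IRR = $4,209.07 / $3,450.00 - 1
Ratio: 1.22002 - 1 = 0.22002
IRR = 22.002%

22.002%


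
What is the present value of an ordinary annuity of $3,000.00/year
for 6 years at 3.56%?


Formula: PV = PMT * (1 - (1+r)^(-n)) / r
Discount factor: (1 + 0.0356)^(-6) = 0.810677
Bracket: 1 - 0.810677 = 0.189323
PV = $3,000.00 * 0.189323 / 0.0356 = $15,954.20

$15,954.20


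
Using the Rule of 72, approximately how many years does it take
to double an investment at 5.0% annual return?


Formula: Years ≈ 72 / r
Substituting: Years ≈ 72 / 5.0
Years ≈ 14.4

14.4 years


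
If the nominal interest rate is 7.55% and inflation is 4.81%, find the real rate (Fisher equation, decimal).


Formula: (1 + r_real) = (1 + r_nom) / (1 + inflation)
Substituting: (1 + r_real) = 1.0755 / 1.0481
(1 + r_real) = 1.026143
r_real = 1.026143 - 1 = 0.026143

0.026143


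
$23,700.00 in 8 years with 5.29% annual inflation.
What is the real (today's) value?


Formula: Real value = nominal / (1 + inflation)^years
Price level: (1 + 0.0529)^8 = 1.510417
Real value = $23,700.00 / 1.510417 = $15,691.03

$15,691.03


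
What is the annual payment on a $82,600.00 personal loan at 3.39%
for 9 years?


Formula: PMT = PV * r / (1 - (1+r)^(-n))
Denominator: 1 - (1 + 0.0339)^(-9) = 0.259213
Numerator: $82,600.00 * 0.0339 = 2800.14
PMT = 2800.14 / 0.259213 = $10,802.46

$10,802.46


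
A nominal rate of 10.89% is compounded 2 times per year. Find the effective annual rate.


Formula: EAR = (1 + r/m)^m - 1
Period rate: r/m = 0.1089 / 2 = 0.05445
Compounding: (1 + 0.05445)^2 = 1.111865
EAR = 1.111865 - 1 = 0.111865

0.111865


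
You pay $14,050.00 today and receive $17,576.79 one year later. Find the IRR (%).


Formula: IRR = C1/C0 - 1
Substituting: IRR = $17,576.79 / $14,050.00 - 1
Ratio: 1.251017 - 1 = 0.251017
IRR = 25.1017%

25.1017%


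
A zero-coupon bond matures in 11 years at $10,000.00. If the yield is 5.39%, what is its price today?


Formula: Price = FV / (1 + r)^n
Substituting: Price = $10,000.00 / (1 + 0.0539)^11
Discount factor: (1.0539)^11 = 1.781531
Price = $10,000.00 / 1.781531 = $5,613.15

$5,613.15
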